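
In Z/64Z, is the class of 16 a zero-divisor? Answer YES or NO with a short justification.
gcd(16, 64) = 16 > 1, so 16 is not a unit in Z/64Z. In Z/nZ every nonzero non-unit is a zero-divisor: explicitly, take b = 64/gcd = 4 ≠ 0 (mod 64); then 16·4 = 64 = 1·64, i.e. 16·4 ≡ 0 (mod 64). So 16 is a zero-divisor.

Final answer: YES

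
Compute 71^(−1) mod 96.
71^(−1) ≡ 23 (mod 96)

Apply the extended Euclidean algorithm to (96, 71), tracking rows (r, s, t) with s·96 + t·71 = r. Each division r_prev = q·r_cur + r_new produces the new row as (previous row) − q·(current row):
  row A: (96, 1, 0)   [1·96 + 0·71 = 96]
  row B: (71, 0, 1)   [0·96 + 1·71 = 71]
  96 = 1·71 + 25   → row C = row A − 1·row B = (25, 1, −1)   [check: 1·96 − 1·71 = 25]
  71 = 2·25 + 21   → row D = row B − 2·row C = (21, −2, 3)   [check: −2·96 + 3·71 = 21]
  25 = 1·21 + 4   → row E = row C − 1·row D = (4, 3, −4)   [check: 3·96 − 4·71 = 4]
  21 = 5·4 + 1   → row F = row D − 5·row E = (1, −17, 23)   [check: −17·96 + 23·71 = 1]
  4 = 4·1 + 0   → remainder 0, stop. gcd = 1 (last nonzero row F).
The gcd is 1, so 71 is invertible mod 96. The last nonzero row gives −17·96 + 23·71 = 1, so t = 23. So 71^(−1) ≡ 23 (mod 96). Verify: 71 · 23 = 1633 ≡ 1 (mod 96). ✓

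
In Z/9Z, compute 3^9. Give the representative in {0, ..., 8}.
0

Use repeated squaring. Binary(9) = 1001. Walk through the bits of the exponent 9 left-to-right: at each bit after the leading one, square the running value, then multiply by 3 if the bit is 1 (always reducing mod 9):
  bit 1 = 1 (leading): start with 3.
  bit 2 = 0: square 3^2 = 9 ≡ 0 (mod 9).
  bit 3 = 0: square 0^2 = 0 (mod 9).
  bit 4 = 1: square 0^2 = 0; bit is 1, so multiply 0·3 = 0 (mod 9).
Final value: 3^9 ≡ 0 (mod 9).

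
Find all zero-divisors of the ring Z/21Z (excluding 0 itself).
nonzero zero-divisors of Z/21Z = {3, 6, 7, 9, 12, 14, 15, 18}

An element a ∈ Z/21Z (with a ≠ 0) is a zero-divisor iff gcd(a, 21) > 1 (because a is a unit precisely when gcd(a, n) = 1, and in Z/nZ every nonzero, non-unit element is a zero-divisor). Scan a = 1, ..., 20 and keep those with gcd(a, 21) > 1:
  gcd(3, 21) = 3, gcd(6, 21) = 3, gcd(7, 21) = 7, gcd(9, 21) = 3, gcd(12, 21) = 3, gcd(14, 21) = 7, gcd(15, 21) = 3, gcd(18, 21) = 3.
All other a ∈ {1, ..., 20} have gcd(a, 21) = 1 and are units. So the nonzero zero-divisors are exactly the 8 values of a appearing in this scan.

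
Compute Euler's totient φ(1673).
φ(1673) = 1428

φ is multiplicative, with φ(p^e) = p^e − p^(e−1). Factorise 1673 = 7 · 239. Then
  φ(1673) = (7 − 1) · (239 − 1) = 6 · 238 = 1428.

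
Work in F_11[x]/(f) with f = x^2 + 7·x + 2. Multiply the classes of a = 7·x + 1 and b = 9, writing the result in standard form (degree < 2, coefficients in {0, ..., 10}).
Multiply as integer polynomials: a · b = 63·x + 9. Reducing coefficients mod 11: a · b ≡ 8·x + 9. This already has degree < 2, so no reduction by f is needed. Hence a · b ≡ 8·x + 9 in F_11[x]/(f).

Final answer: a · b ≡ 8·x + 9 (mod f(x))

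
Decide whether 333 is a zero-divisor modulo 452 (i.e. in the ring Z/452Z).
NO

gcd(333, 452) = 1, so 333 is a unit in Z/452Z (it has a multiplicative inverse). A unit cannot be a zero-divisor: if 333·b ≡ 0 then multiplying both sides by 333^(−1) gives b ≡ 0. So 333 is not a zero-divisor.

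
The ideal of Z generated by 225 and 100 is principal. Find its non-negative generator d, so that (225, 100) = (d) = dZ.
(225, 100) = (25); d = 25

In the PID Z, (a, b) is generated by gcd(a, b). Compute gcd(225, 100) with the extended Euclidean algorithm, tracking rows (r, s, t) with s·225 + t·100 = r:
  row A: (225, 1, 0)   [1·225 + 0·100 = 225]
  row B: (100, 0, 1)   [0·225 + 1·100 = 100]
  225 = 2·100 + 25   → row C = row A − 2·row B = (25, 1, −2)   [check: 1·225 − 2·100 = 25]
  100 = 4·25 + 0   → remainder 0, stop. gcd = 25 (last nonzero row C).
So gcd(225, 100) = 25, with Bézout identity 1·225 − 2·100 = 25. Containment (⊇): the Bézout identity exhibits 25 as an element of (225, 100), giving (25) ⊆ (225, 100). Containment (⊆): since 25 | 225 and 25 | 100 (225 = 25·9, 100 = 25·4), every Z-linear combination of 225 and 100 is divisible by 25, so (225, 100) ⊆ (25). Therefore (225, 100) = (25), d = 25.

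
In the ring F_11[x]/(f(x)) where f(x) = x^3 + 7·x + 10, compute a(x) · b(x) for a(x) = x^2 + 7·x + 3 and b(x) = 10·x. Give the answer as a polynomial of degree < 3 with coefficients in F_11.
Multiply as integer polynomials: a · b = 10·x^3 + 70·x^2 + 30·x. Reducing coefficients mod 11: a · b ≡ 10·x^3 + 4·x^2 + 8·x. Now divide by f(x) = x^3 + 7·x + 10 in F_11[x], eliminating the leading term at each step:
  leading term 10·x^3: subtract (10)·f(x) = 10·x^3 + 4·x + 1, leaving 4·x^2 + 4·x + 10 (coefficients mod 11)
The degree is now < 3, so this is the remainder. Hence a · b ≡ 4·x^2 + 4·x + 10 in F_11[x]/(f).

Final answer: a · b ≡ 4·x^2 + 4·x + 10 (mod f(x))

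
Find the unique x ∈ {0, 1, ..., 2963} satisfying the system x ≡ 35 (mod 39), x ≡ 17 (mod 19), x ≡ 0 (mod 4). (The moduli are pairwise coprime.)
The moduli 39, 19, 4 are pairwise coprime, so by the CRT there is a unique solution mod 39·19·4 = 2964.
Solve by successive substitution. Start with x ≡ 35 (mod 39).
  Combine with x ≡ 17 (mod 19): write x = 35 + 39·t and require 35 + 39·t ≡ 17 (mod 19), i.e. 39·t ≡ 17 − 35 ≡ 1 (mod 19). Since 39^(−1) ≡ 1 (mod 19) (39 ≡ 1 (mod 19)), t ≡ 1·1 ≡ 1 (mod 19). So x ≡ 35 + 39·1 = 74 (mod 741).
  Combine with x ≡ 0 (mod 4): write x = 74 + 741·t and require 74 + 741·t ≡ 0 (mod 4), i.e. 741·t ≡ 0 − 74 ≡ 2 (mod 4). Since 741^(−1) ≡ 1 (mod 4) (741 ≡ 1 (mod 4)), t ≡ 1·2 ≡ 2 (mod 4). So x ≡ 74 + 741·2 = 1556 (mod 2964).
Unique solution in [0, 2964): x = 1556.

Final answer: x ≡ 1556 (mod 2964); the representative in [0, 2964) is 1556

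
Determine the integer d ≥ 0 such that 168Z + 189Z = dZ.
(168, 189) = (21); d = 21

In the PID Z, (a, b) is generated by gcd(a, b). Compute gcd(189, 168) with the extended Euclidean algorithm, tracking rows (r, s, t) with s·189 + t·168 = r:
  row A: (189, 1, 0)   [1·189 + 0·168 = 189]
  row B: (168, 0, 1)   [0·189 + 1·168 = 168]
  189 = 1·168 + 21   → row C = row A − 1·row B = (21, 1, −1)   [check: 1·189 − 1·168 = 21]
  168 = 8·21 + 0   → remainder 0, stop. gcd = 21 (last nonzero row C).
So gcd(168, 189) = 21, with Bézout identity 1·189 − 1·168 = 21. Containment (⊇): the Bézout identity exhibits 21 as an element of (168, 189), giving (21) ⊆ (168, 189). Containment (⊆): since 21 | 168 and 21 | 189 (168 = 21·8, 189 = 21·9), every Z-linear combination of 168 and 189 is divisible by 21, so (168, 189) ⊆ (21). Therefore (168, 189) = (21), d = 21.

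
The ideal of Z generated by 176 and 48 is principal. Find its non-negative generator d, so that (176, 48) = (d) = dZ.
(176, 48) = (16); d = 16

In the PID Z, (a, b) is generated by gcd(a, b). Compute gcd(176, 48) with the extended Euclidean algorithm, tracking rows (r, s, t) with s·176 + t·48 = r:
  row A: (176, 1, 0)   [1·176 + 0·48 = 176]
  row B: (48, 0, 1)   [0·176 + 1·48 = 48]
  176 = 3·48 + 32   → row C = row A − 3·row B = (32, 1, −3)   [check: 1·176 − 3·48 = 32]
  48 = 1·32 + 16   → row D = row B − 1·row C = (16, −1, 4)   [check: −1·176 + 4·48 = 16]
  32 = 2·16 + 0   → remainder 0, stop. gcd = 16 (last nonzero row D).
So gcd(176, 48) = 16, with Bézout identity −1·176 + 4·48 = 16. Containment (⊇): the Bézout identity exhibits 16 as an element of (176, 48), giving (16) ⊆ (176, 48). Containment (⊆): since 16 | 176 and 16 | 48 (176 = 16·11, 48 = 16·3), every Z-linear combination of 176 and 48 is divisible by 16, so (176, 48) ⊆ (16). Therefore (176, 48) = (16), d = 16.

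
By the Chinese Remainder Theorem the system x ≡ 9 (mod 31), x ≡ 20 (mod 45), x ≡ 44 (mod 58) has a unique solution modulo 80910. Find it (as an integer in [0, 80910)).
x ≡ 73820 (mod 80910); the representative in [0, 80910) is 73820

The moduli 31, 45, 58 are pairwise coprime, so by the CRT there is a unique solution mod 31·45·58 = 80910.
Solve by successive substitution. Start with x ≡ 9 (mod 31).
  Combine with x ≡ 20 (mod 45): write x = 9 + 31·t and require 9 + 31·t ≡ 20 (mod 45), i.e. 31·t ≡ 20 − 9 ≡ 11 (mod 45). Since 31^(−1) ≡ 16 (mod 45), t ≡ 16·11 ≡ 41 (mod 45). So x ≡ 9 + 31·41 = 1280 (mod 1395).
  Combine with x ≡ 44 (mod 58): write x = 1280 + 1395·t and require 1280 + 1395·t ≡ 44 (mod 58), i.e. 1395·t ≡ 44 − 1280 ≡ 40 (mod 58). Since 1395^(−1) ≡ 39 (mod 58) (1395 ≡ 3 (mod 58)), t ≡ 39·40 ≡ 52 (mod 58). So x ≡ 1280 + 1395·52 = 73820 (mod 80910).
Unique solution in [0, 80910): x = 73820.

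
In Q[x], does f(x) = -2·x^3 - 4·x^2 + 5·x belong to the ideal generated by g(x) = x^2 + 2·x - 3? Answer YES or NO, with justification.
In Q[x] the ideal (g) consists of all multiples of g, so f ∈ (g) iff g | f, i.e. iff the remainder of f on division by g is 0. Divide f by g (g is monic, so eliminate the leading term of the running remainder at each step):
  leading term -2·x^3: subtract (-2·x)·g(x) = -2·x^3 - 4·x^2 + 6·x, leaving -x
The remainder r(x) = -x ≠ 0 (and deg r < deg g), so g ∤ f, i.e. f ∉ (g).

Final answer: NO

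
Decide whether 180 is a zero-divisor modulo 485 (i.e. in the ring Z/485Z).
gcd(180, 485) = 5 > 1, so 180 is not a unit in Z/485Z. In Z/nZ every nonzero non-unit is a zero-divisor: explicitly, take b = 485/gcd = 97 ≠ 0 (mod 485); then 180·97 = 17460 = 36·485, i.e. 180·97 ≡ 0 (mod 485). So 180 is a zero-divisor.

Final answer: YES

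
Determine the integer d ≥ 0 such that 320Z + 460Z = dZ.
(320, 460) = (20); d = 20

In the PID Z, (a, b) is generated by gcd(a, b). Compute gcd(460, 320) with the extended Euclidean algorithm, tracking rows (r, s, t) with s·460 + t·320 = r:
  row A: (460, 1, 0)   [1·460 + 0·320 = 460]
  row B: (320, 0, 1)   [0·460 + 1·320 = 320]
  460 = 1·320 + 140   → row C = row A − 1·row B = (140, 1, −1)   [check: 1·460 − 1·320 = 140]
  320 = 2·140 + 40   → row D = row B − 2·row C = (40, −2, 3)   [check: −2·460 + 3·320 = 40]
  140 = 3·40 + 20   → row E = row C − 3·row D = (20, 7, −10)   [check: 7·460 − 10·320 = 20]
  40 = 2·20 + 0   → remainder 0, stop. gcd = 20 (last nonzero row E).
So gcd(320, 460) = 20, with Bézout identity 7·460 − 10·320 = 20. Containment (⊇): the Bézout identity exhibits 20 as an element of (320, 460), giving (20) ⊆ (320, 460). Containment (⊆): since 20 | 320 and 20 | 460 (320 = 20·16, 460 = 20·23), every Z-linear combination of 320 and 460 is divisible by 20, so (320, 460) ⊆ (20). Therefore (320, 460) = (20), d = 20.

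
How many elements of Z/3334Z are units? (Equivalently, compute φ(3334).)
Z/3334Z has φ(3334) = 1666 units

An element a ∈ Z/3334Z is a unit iff gcd(a, 3334) = 1, so the number of units is φ(3334). φ is multiplicative, with φ(p^e) = p^e − p^(e−1). Factorise 3334 = 2 · 1667. Then
  φ(3334) = (2 − 1) · (1667 − 1) = 1 · 1666 = 1666.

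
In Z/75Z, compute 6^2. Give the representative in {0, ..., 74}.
36

Use repeated squaring. Binary(2) = 10. Walk through the bits of the exponent 2 left-to-right: at each bit after the leading one, square the running value, then multiply by 6 if the bit is 1 (always reducing mod 75):
  bit 1 = 1 (leading): start with 6.
  bit 2 = 0: square 6^2 = 36 (mod 75).
Final value: 6^2 ≡ 36 (mod 75).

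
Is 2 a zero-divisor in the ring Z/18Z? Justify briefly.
YES

gcd(2, 18) = 2 > 1, so 2 is not a unit in Z/18Z. In Z/nZ every nonzero non-unit is a zero-divisor: explicitly, take b = 18/gcd = 9 ≠ 0 (mod 18); then 2·9 = 18 = 1·18, i.e. 2·9 ≡ 0 (mod 18). So 2 is a zero-divisor.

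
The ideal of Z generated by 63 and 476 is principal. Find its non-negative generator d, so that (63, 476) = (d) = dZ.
(63, 476) = (7); d = 7

In the PID Z, (a, b) is generated by gcd(a, b). Compute gcd(476, 63) with the extended Euclidean algorithm, tracking rows (r, s, t) with s·476 + t·63 = r:
  row A: (476, 1, 0)   [1·476 + 0·63 = 476]
  row B: (63, 0, 1)   [0·476 + 1·63 = 63]
  476 = 7·63 + 35   → row C = row A − 7·row B = (35, 1, −7)   [check: 1·476 − 7·63 = 35]
  63 = 1·35 + 28   → row D = row B − 1·row C = (28, −1, 8)   [check: −1·476 + 8·63 = 28]
  35 = 1·28 + 7   → row E = row C − 1·row D = (7, 2, −15)   [check: 2·476 − 15·63 = 7]
  28 = 4·7 + 0   → remainder 0, stop. gcd = 7 (last nonzero row E).
So gcd(63, 476) = 7, with Bézout identity 2·476 − 15·63 = 7. Containment (⊇): the Bézout identity exhibits 7 as an element of (63, 476), giving (7) ⊆ (63, 476). Containment (⊆): since 7 | 63 and 7 | 476 (63 = 7·9, 476 = 7·68), every Z-linear combination of 63 and 476 is divisible by 7, so (63, 476) ⊆ (7). Therefore (63, 476) = (7), d = 7.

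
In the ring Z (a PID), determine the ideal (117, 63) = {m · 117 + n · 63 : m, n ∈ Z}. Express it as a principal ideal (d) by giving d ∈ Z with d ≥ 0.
In the PID Z, (a, b) is generated by gcd(a, b). Compute gcd(117, 63) with the extended Euclidean algorithm, tracking rows (r, s, t) with s·117 + t·63 = r:
  row A: (117, 1, 0)   [1·117 + 0·63 = 117]
  row B: (63, 0, 1)   [0·117 + 1·63 = 63]
  117 = 1·63 + 54   → row C = row A − 1·row B = (54, 1, −1)   [check: 1·117 − 1·63 = 54]
  63 = 1·54 + 9   → row D = row B − 1·row C = (9, −1, 2)   [check: −1·117 + 2·63 = 9]
  54 = 6·9 + 0   → remainder 0, stop. gcd = 9 (last nonzero row D).
So gcd(117, 63) = 9, with Bézout identity −1·117 + 2·63 = 9. Containment (⊇): the Bézout identity exhibits 9 as an element of (117, 63), giving (9) ⊆ (117, 63). Containment (⊆): since 9 | 117 and 9 | 63 (117 = 9·13, 63 = 9·7), every Z-linear combination of 117 and 63 is divisible by 9, so (117, 63) ⊆ (9). Therefore (117, 63) = (9), d = 9.

Final answer: (117, 63) = (9); d = 9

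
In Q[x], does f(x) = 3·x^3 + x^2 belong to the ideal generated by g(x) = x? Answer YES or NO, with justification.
In Q[x] the ideal (g) consists of all multiples of g, so f ∈ (g) iff g | f, i.e. iff the remainder of f on division by g is 0. Divide f by g (g is monic, so eliminate the leading term of the running remainder at each step):
  leading term 3·x^3: subtract (3·x^2)·g(x) = 3·x^3, leaving x^2
  leading term x^2: subtract (x)·g(x) = x^2, leaving 0
The remainder is 0, so f(x) = g(x) · h(x) with h(x) = 3·x^2 + x. Hence g | f, i.e. f ∈ (g).

Final answer: YES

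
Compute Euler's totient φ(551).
φ(551) = 504

φ is multiplicative, with φ(p^e) = p^e − p^(e−1). Factorise 551 = 19 · 29. Then
  φ(551) = (19 − 1) · (29 − 1) = 18 · 28 = 504.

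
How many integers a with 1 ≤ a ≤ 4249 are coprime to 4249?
The number of a ∈ {1, ..., 4249} with gcd(a, 4249) = 1 is by definition Euler's totient φ(4249). φ is multiplicative, with φ(p^e) = p^e − p^(e−1). Factorise 4249 = 7 · 607. Then
  φ(4249) = (7 − 1) · (607 − 1) = 6 · 606 = 3636.
So there are 3636 such integers.

Final answer: 3636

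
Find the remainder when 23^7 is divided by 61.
Use repeated squaring. Binary(7) = 111. Walk through the bits of the exponent 7 left-to-right: at each bit after the leading one, square the running value, then multiply by 23 if the bit is 1 (always reducing mod 61):
  bit 1 = 1 (leading): start with 23.
  bit 2 = 1: square 23^2 = 529 ≡ 41; bit is 1, so multiply 41·23 = 943 ≡ 28 (mod 61).
  bit 3 = 1: square 28^2 = 784 ≡ 52; bit is 1, so multiply 52·23 = 1196 ≡ 37 (mod 61).
Final value: 23^7 ≡ 37 (mod 61).

Final answer: 37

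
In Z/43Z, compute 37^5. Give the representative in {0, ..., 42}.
Use repeated squaring. Binary(5) = 101. Walk through the bits of the exponent 5 left-to-right: at each bit after the leading one, square the running value, then multiply by 37 if the bit is 1 (always reducing mod 43):
  bit 1 = 1 (leading): start with 37.
  bit 2 = 0: square 37^2 = 1369 ≡ 36 (mod 43).
  bit 3 = 1: square 36^2 = 1296 ≡ 6; bit is 1, so multiply 6·37 = 222 ≡ 7 (mod 43).
Final value: 37^5 ≡ 7 (mod 43).

Final answer: 7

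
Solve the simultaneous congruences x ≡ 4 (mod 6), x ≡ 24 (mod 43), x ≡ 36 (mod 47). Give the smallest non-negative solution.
The moduli 6, 43, 47 are pairwise coprime, so by the CRT there is a unique solution mod 6·43·47 = 12126.
Solve by successive substitution. Start with x ≡ 4 (mod 6).
  Combine with x ≡ 24 (mod 43): write x = 4 + 6·t and require 4 + 6·t ≡ 24 (mod 43), i.e. 6·t ≡ 24 − 4 ≡ 20 (mod 43). Since 6^(−1) ≡ 36 (mod 43), t ≡ 36·20 ≡ 32 (mod 43). So x ≡ 4 + 6·32 = 196 (mod 258).
  Combine with x ≡ 36 (mod 47): write x = 196 + 258·t and require 196 + 258·t ≡ 36 (mod 47), i.e. 258·t ≡ 36 − 196 ≡ 28 (mod 47). Since 258^(−1) ≡ 45 (mod 47) (258 ≡ 23 (mod 47)), t ≡ 45·28 ≡ 38 (mod 47). So x ≡ 196 + 258·38 = 10000 (mod 12126).
Unique solution in [0, 12126): x = 10000.

Final answer: x ≡ 10000 (mod 12126); the representative in [0, 12126) is 10000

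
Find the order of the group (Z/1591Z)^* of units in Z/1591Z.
(Z/1591Z)^* consists of the classes a with gcd(a, 1591) = 1, so its order is φ(1591). φ is multiplicative, with φ(p^e) = p^e − p^(e−1). Factorise 1591 = 37 · 43. Then
  φ(1591) = (37 − 1) · (43 − 1) = 36 · 42 = 1512.
Thus |(Z/1591Z)^*| = 1512.

Final answer: |(Z/1591Z)^*| = 1512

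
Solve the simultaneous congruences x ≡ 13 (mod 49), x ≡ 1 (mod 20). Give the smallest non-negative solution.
x ≡ 601 (mod 980); the representative in [0, 980) is 601

The moduli 49, 20 are pairwise coprime, so by the CRT there is a unique solution mod 49·20 = 980.
Solve by successive substitution. Start with x ≡ 13 (mod 49).
  Combine with x ≡ 1 (mod 20): write x = 13 + 49·t and require 13 + 49·t ≡ 1 (mod 20), i.e. 49·t ≡ 1 − 13 ≡ 8 (mod 20). Since 49^(−1) ≡ 9 (mod 20) (49 ≡ 9 (mod 20)), t ≡ 9·8 ≡ 12 (mod 20). So x ≡ 13 + 49·12 = 601 (mod 980).
Unique solution in [0, 980): x = 601.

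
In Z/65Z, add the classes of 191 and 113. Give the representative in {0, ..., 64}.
44

Reduce the summands first: 191 ≡ 61, 113 ≡ 48 (mod 65), so 191 + 113 ≡ 61 + 48 (mod 65). 61 + 48 = 109; 109 = 1·65 + 44, so (191 + 113) mod 65 = 44.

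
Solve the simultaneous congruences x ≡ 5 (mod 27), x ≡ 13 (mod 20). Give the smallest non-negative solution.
The moduli 27, 20 are pairwise coprime, so by the CRT there is a unique solution mod 27·20 = 540.
Solve by successive substitution. Start with x ≡ 5 (mod 27).
  Combine with x ≡ 13 (mod 20): write x = 5 + 27·t and require 5 + 27·t ≡ 13 (mod 20), i.e. 27·t ≡ 13 − 5 ≡ 8 (mod 20). Since 27^(−1) ≡ 3 (mod 20) (27 ≡ 7 (mod 20)), t ≡ 3·8 ≡ 4 (mod 20). So x ≡ 5 + 27·4 = 113 (mod 540).
Unique solution in [0, 540): x = 113.

Final answer: x ≡ 113 (mod 540); the representative in [0, 540) is 113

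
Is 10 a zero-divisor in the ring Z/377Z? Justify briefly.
gcd(10, 377) = 1, so 10 is a unit in Z/377Z (it has a multiplicative inverse). A unit cannot be a zero-divisor: if 10·b ≡ 0 then multiplying both sides by 10^(−1) gives b ≡ 0. So 10 is not a zero-divisor.

Final answer: NO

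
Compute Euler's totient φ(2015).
φ is multiplicative, with φ(p^e) = p^e − p^(e−1). Factorise 2015 = 5 · 13 · 31. Then
  φ(2015) = (5 − 1) · (13 − 1) · (31 − 1) = 4 · 12 · 30 = 1440.

Final answer: φ(2015) = 1440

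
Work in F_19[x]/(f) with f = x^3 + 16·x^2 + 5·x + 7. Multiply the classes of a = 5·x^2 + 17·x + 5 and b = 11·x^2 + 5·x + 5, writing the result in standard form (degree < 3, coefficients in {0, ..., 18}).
a · b ≡ 14·x^2 + 6·x + 8 (mod f(x))

Multiply as integer polynomials: a · b = 55·x^4 + 212·x^3 + 165·x^2 + 110·x + 25. Reducing coefficients mod 19: a · b ≡ 17·x^4 + 3·x^3 + 13·x^2 + 15·x + 6. Now divide by f(x) = x^3 + 16·x^2 + 5·x + 7 in F_19[x], eliminating the leading term at each step:
  leading term 17·x^4: subtract (17·x)·f(x) = 17·x^4 + 6·x^3 + 9·x^2 + 5·x, leaving 16·x^3 + 4·x^2 + 10·x + 6 (coefficients mod 19)
  leading term 16·x^3: subtract (16)·f(x) = 16·x^3 + 9·x^2 + 4·x + 17, leaving 14·x^2 + 6·x + 8 (coefficients mod 19)
The degree is now < 3, so this is the remainder. Hence a · b ≡ 14·x^2 + 6·x + 8 in F_19[x]/(f).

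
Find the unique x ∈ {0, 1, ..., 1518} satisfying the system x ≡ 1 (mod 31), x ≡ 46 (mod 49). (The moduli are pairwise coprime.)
x ≡ 683 (mod 1519); the representative in [0, 1519) is 683

The moduli 31, 49 are pairwise coprime, so by the CRT there is a unique solution mod 31·49 = 1519.
Solve by successive substitution. Start with x ≡ 1 (mod 31).
  Combine with x ≡ 46 (mod 49): write x = 1 + 31·t and require 1 + 31·t ≡ 46 (mod 49), i.e. 31·t ≡ 46 − 1 ≡ 45 (mod 49). Since 31^(−1) ≡ 19 (mod 49), t ≡ 19·45 ≡ 22 (mod 49). So x ≡ 1 + 31·22 = 683 (mod 1519).
Unique solution in [0, 1519): x = 683.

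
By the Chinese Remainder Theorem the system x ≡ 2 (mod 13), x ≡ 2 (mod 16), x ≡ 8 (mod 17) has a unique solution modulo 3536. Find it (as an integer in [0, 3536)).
The moduli 13, 16, 17 are pairwise coprime, so by the CRT there is a unique solution mod 13·16·17 = 3536.
Solve by successive substitution. Start with x ≡ 2 (mod 13).
  Combine with x ≡ 2 (mod 16): write x = 2 + 13·t and require 2 + 13·t ≡ 2 (mod 16), i.e. 13·t ≡ 2 − 2 ≡ 0 (mod 16). Since 13^(−1) ≡ 5 (mod 16), t ≡ 5·0 ≡ 0 (mod 16). So x ≡ 2 + 13·0 = 2 (mod 208).
  Combine with x ≡ 8 (mod 17): write x = 2 + 208·t and require 2 + 208·t ≡ 8 (mod 17), i.e. 208·t ≡ 8 − 2 ≡ 6 (mod 17). Since 208^(−1) ≡ 13 (mod 17) (208 ≡ 4 (mod 17)), t ≡ 13·6 ≡ 10 (mod 17). So x ≡ 2 + 208·10 = 2082 (mod 3536).
Unique solution in [0, 3536): x = 2082.

Final answer: x ≡ 2082 (mod 3536); the representative in [0, 3536) is 2082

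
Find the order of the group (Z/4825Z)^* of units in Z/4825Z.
|(Z/4825Z)^*| = 3840

(Z/4825Z)^* consists of the classes a with gcd(a, 4825) = 1, so its order is φ(4825). φ is multiplicative, with φ(p^e) = p^e − p^(e−1). Factorise 4825 = 5^2 · 193. Then
  φ(4825) = (5^2 − 5^1) · (193 − 1) = 20 · 192 = 3840.
Thus |(Z/4825Z)^*| = 3840.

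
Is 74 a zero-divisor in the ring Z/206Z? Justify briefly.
gcd(74, 206) = 2 > 1, so 74 is not a unit in Z/206Z. In Z/nZ every nonzero non-unit is a zero-divisor: explicitly, take b = 206/gcd = 103 ≠ 0 (mod 206); then 74·103 = 7622 = 37·206, i.e. 74·103 ≡ 0 (mod 206). So 74 is a zero-divisor.

Final answer: YES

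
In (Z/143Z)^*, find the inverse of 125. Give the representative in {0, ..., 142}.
Apply the extended Euclidean algorithm to (143, 125), tracking rows (r, s, t) with s·143 + t·125 = r. Each division r_prev = q·r_cur + r_new produces the new row as (previous row) − q·(current row):
  row A: (143, 1, 0)   [1·143 + 0·125 = 143]
  row B: (125, 0, 1)   [0·143 + 1·125 = 125]
  143 = 1·125 + 18   → row C = row A − 1·row B = (18, 1, −1)   [check: 1·143 − 1·125 = 18]
  125 = 6·18 + 17   → row D = row B − 6·row C = (17, −6, 7)   [check: −6·143 + 7·125 = 17]
  18 = 1·17 + 1   → row E = row C − 1·row D = (1, 7, −8)   [check: 7·143 − 8·125 = 1]
  17 = 17·1 + 0   → remainder 0, stop. gcd = 1 (last nonzero row E).
The gcd is 1, so 125 is invertible mod 143. The last nonzero row gives 7·143 − 8·125 = 1, so t = −8. So 125^(−1) ≡ −8 ≡ 135 (mod 143). Verify: 125 · 135 = 16875 ≡ 1 (mod 143). ✓

Final answer: 125^(−1) ≡ 135 (mod 143)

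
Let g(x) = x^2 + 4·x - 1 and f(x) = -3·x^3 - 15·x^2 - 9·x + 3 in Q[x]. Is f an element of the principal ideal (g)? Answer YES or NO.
YES

In Q[x] the ideal (g) consists of all multiples of g, so f ∈ (g) iff g | f, i.e. iff the remainder of f on division by g is 0. Divide f by g (g is monic, so eliminate the leading term of the running remainder at each step):
  leading term -3·x^3: subtract (-3·x)·g(x) = -3·x^3 - 12·x^2 + 3·x, leaving -3·x^2 - 12·x + 3
  leading term -3·x^2: subtract (-3)·g(x) = -3·x^2 - 12·x + 3, leaving 0
The remainder is 0, so f(x) = g(x) · h(x) with h(x) = -3·x - 3. Hence g | f, i.e. f ∈ (g).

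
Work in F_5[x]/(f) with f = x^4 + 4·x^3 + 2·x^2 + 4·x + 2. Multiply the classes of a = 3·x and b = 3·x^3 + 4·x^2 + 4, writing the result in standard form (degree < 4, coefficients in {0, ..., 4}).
a · b ≡ x^3 + 2·x^2 + x + 2 (mod f(x))

Multiply as integer polynomials: a · b = 9·x^4 + 12·x^3 + 12·x. Reducing coefficients mod 5: a · b ≡ 4·x^4 + 2·x^3 + 2·x. Now divide by f(x) = x^4 + 4·x^3 + 2·x^2 + 4·x + 2 in F_5[x], eliminating the leading term at each step:
  leading term 4·x^4: subtract (4)·f(x) = 4·x^4 + x^3 + 3·x^2 + x + 3, leaving x^3 + 2·x^2 + x + 2 (coefficients mod 5)
The degree is now < 4, so this is the remainder. Hence a · b ≡ x^3 + 2·x^2 + x + 2 in F_5[x]/(f).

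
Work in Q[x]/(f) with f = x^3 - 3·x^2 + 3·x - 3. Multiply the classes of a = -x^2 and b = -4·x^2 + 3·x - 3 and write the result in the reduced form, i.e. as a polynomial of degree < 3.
a · b ≡ 18·x^2 - 15·x + 27 (mod f(x))

First multiply in Q[x] without reducing: a · b = 4·x^4 - 3·x^3 + 3·x^2. Now divide by f(x) = x^3 - 3·x^2 + 3·x - 3, eliminating the leading term at each step:
  leading term 4·x^4: subtract (4·x)·f(x) = 4·x^4 - 12·x^3 + 12·x^2 - 12·x, leaving 9·x^3 - 9·x^2 + 12·x
  leading term 9·x^3: subtract (9)·f(x) = 9·x^3 - 27·x^2 + 27·x - 27, leaving 18·x^2 - 15·x + 27
The degree is now < 3, so this is the remainder. Hence a · b ≡ 18·x^2 - 15·x + 27 in Q[x]/(f).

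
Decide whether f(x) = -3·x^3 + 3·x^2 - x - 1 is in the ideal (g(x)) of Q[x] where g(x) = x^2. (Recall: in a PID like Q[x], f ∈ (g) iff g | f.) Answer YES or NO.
In Q[x] the ideal (g) consists of all multiples of g, so f ∈ (g) iff g | f, i.e. iff the remainder of f on division by g is 0. Divide f by g (g is monic, so eliminate the leading term of the running remainder at each step):
  leading term -3·x^3: subtract (-3·x)·g(x) = -3·x^3, leaving 3·x^2 - x - 1
  leading term 3·x^2: subtract (3)·g(x) = 3·x^2, leaving -x - 1
The remainder r(x) = -x - 1 ≠ 0 (and deg r < deg g), so g ∤ f, i.e. f ∉ (g).

Final answer: NO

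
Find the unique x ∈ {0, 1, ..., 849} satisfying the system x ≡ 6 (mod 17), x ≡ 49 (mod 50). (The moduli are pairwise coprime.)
x ≡ 499 (mod 850); the representative in [0, 850) is 499

The moduli 17, 50 are pairwise coprime, so by the CRT there is a unique solution mod 17·50 = 850.
Solve by successive substitution. Start with x ≡ 6 (mod 17).
  Combine with x ≡ 49 (mod 50): write x = 6 + 17·t and require 6 + 17·t ≡ 49 (mod 50), i.e. 17·t ≡ 49 − 6 ≡ 43 (mod 50). Since 17^(−1) ≡ 3 (mod 50), t ≡ 3·43 ≡ 29 (mod 50). So x ≡ 6 + 17·29 = 499 (mod 850).
Unique solution in [0, 850): x = 499.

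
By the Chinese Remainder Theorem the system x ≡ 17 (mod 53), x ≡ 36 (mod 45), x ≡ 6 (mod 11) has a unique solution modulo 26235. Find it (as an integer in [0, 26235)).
The moduli 53, 45, 11 are pairwise coprime, so by the CRT there is a unique solution mod 53·45·11 = 26235.
Solve by successive substitution. Start with x ≡ 17 (mod 53).
  Combine with x ≡ 36 (mod 45): write x = 17 + 53·t and require 17 + 53·t ≡ 36 (mod 45), i.e. 53·t ≡ 36 − 17 ≡ 19 (mod 45). Since 53^(−1) ≡ 17 (mod 45) (53 ≡ 8 (mod 45)), t ≡ 17·19 ≡ 8 (mod 45). So x ≡ 17 + 53·8 = 441 (mod 2385).
  Combine with x ≡ 6 (mod 11): write x = 441 + 2385·t and require 441 + 2385·t ≡ 6 (mod 11), i.e. 2385·t ≡ 6 − 441 ≡ 5 (mod 11). Since 2385^(−1) ≡ 5 (mod 11) (2385 ≡ 9 (mod 11)), t ≡ 5·5 ≡ 3 (mod 11). So x ≡ 441 + 2385·3 = 7596 (mod 26235).
Unique solution in [0, 26235): x = 7596.

Final answer: x ≡ 7596 (mod 26235); the representative in [0, 26235) is 7596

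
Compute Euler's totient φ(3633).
φ(3633) = 2064

φ is multiplicative, with φ(p^e) = p^e − p^(e−1). Factorise 3633 = 3 · 7 · 173. Then
  φ(3633) = (3 − 1) · (7 − 1) · (173 − 1) = 2 · 6 · 172 = 2064.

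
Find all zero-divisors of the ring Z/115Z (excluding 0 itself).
nonzero zero-divisors of Z/115Z = {5, 10, 15, 20, 23, 25, 30, 35, 40, 45, 46, 50, 55, 60, 65, 69, 70, 75, 80, 85, 90, 92, 95, 100, 105, 110}

An element a ∈ Z/115Z (with a ≠ 0) is a zero-divisor iff gcd(a, 115) > 1 (because a is a unit precisely when gcd(a, n) = 1, and in Z/nZ every nonzero, non-unit element is a zero-divisor). Scan a = 1, ..., 114 and keep those with gcd(a, 115) > 1:
  gcd(5, 115) = 5, gcd(10, 115) = 5, gcd(15, 115) = 5, gcd(20, 115) = 5, gcd(23, 115) = 23, gcd(25, 115) = 5, gcd(30, 115) = 5, gcd(35, 115) = 5, gcd(40, 115) = 5, gcd(45, 115) = 5, gcd(46, 115) = 23, gcd(50, 115) = 5, gcd(55, 115) = 5, gcd(60, 115) = 5, gcd(65, 115) = 5, gcd(69, 115) = 23, gcd(70, 115) = 5, gcd(75, 115) = 5, gcd(80, 115) = 5, gcd(85, 115) = 5, gcd(90, 115) = 5, gcd(92, 115) = 23, gcd(95, 115) = 5, gcd(100, 115) = 5, gcd(105, 115) = 5, gcd(110, 115) = 5.
All other a ∈ {1, ..., 114} have gcd(a, 115) = 1 and are units. So the nonzero zero-divisors are exactly the 26 values of a appearing in this scan.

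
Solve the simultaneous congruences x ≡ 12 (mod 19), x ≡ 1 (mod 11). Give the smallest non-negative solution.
x ≡ 12 (mod 209); the representative in [0, 209) is 12

The moduli 19, 11 are pairwise coprime, so by the CRT there is a unique solution mod 19·11 = 209.
Solve by successive substitution. Start with x ≡ 12 (mod 19).
  Combine with x ≡ 1 (mod 11): write x = 12 + 19·t and require 12 + 19·t ≡ 1 (mod 11), i.e. 19·t ≡ 1 − 12 ≡ 0 (mod 11). Since 19^(−1) ≡ 7 (mod 11) (19 ≡ 8 (mod 11)), t ≡ 7·0 ≡ 0 (mod 11). So x ≡ 12 + 19·0 = 12 (mod 209).
Unique solution in [0, 209): x = 12.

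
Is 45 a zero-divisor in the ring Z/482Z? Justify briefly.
gcd(45, 482) = 1, so 45 is a unit in Z/482Z (it has a multiplicative inverse). A unit cannot be a zero-divisor: if 45·b ≡ 0 then multiplying both sides by 45^(−1) gives b ≡ 0. So 45 is not a zero-divisor.

Final answer: NO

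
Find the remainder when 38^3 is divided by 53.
17

Use repeated squaring. Binary(3) = 11. Walk through the bits of the exponent 3 left-to-right: at each bit after the leading one, square the running value, then multiply by 38 if the bit is 1 (always reducing mod 53):
  bit 1 = 1 (leading): start with 38.
  bit 2 = 1: square 38^2 = 1444 ≡ 13; bit is 1, so multiply 13·38 = 494 ≡ 17 (mod 53).
Final value: 38^3 ≡ 17 (mod 53).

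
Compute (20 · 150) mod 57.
36

Reduce the factors first: 150 ≡ 36 (mod 57), so 20 · 150 ≡ 20 · 36 (mod 57). 20 · 36 = 720. Dividing by 57: 720 = 12·57 + 36. So (20 · 150) mod 57 = 36.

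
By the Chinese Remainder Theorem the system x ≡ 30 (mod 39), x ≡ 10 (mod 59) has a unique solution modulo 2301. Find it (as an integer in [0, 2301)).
x ≡ 69 (mod 2301); the representative in [0, 2301) is 69

The moduli 39, 59 are pairwise coprime, so by the CRT there is a unique solution mod 39·59 = 2301.
Solve by successive substitution. Start with x ≡ 30 (mod 39).
  Combine with x ≡ 10 (mod 59): write x = 30 + 39·t and require 30 + 39·t ≡ 10 (mod 59), i.e. 39·t ≡ 10 − 30 ≡ 39 (mod 59). Since 39^(−1) ≡ 56 (mod 59), t ≡ 56·39 ≡ 1 (mod 59). So x ≡ 30 + 39·1 = 69 (mod 2301).
Unique solution in [0, 2301): x = 69.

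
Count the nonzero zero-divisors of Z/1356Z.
In Z/1356Z each nonzero element is either a unit (gcd with 1356 is 1) or a zero-divisor (gcd > 1). The number of units is φ(1356): factorise 1356 = 2^2 · 3 · 113, so φ(1356) = (2^2 − 2^1) · (3 − 1) · (113 − 1) = 2 · 2 · 112 = 448. The nonzero elements number 1356 − 1 = 1355. Hence the nonzero zero-divisors number 1355 − 448 = 907.

Final answer: Z/1356Z has 907 nonzero zero-divisors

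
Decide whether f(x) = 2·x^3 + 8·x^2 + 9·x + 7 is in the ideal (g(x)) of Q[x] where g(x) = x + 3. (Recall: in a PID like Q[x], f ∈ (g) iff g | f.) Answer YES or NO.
In Q[x] the ideal (g) consists of all multiples of g, so f ∈ (g) iff g | f, i.e. iff the remainder of f on division by g is 0. Divide f by g (g is monic, so eliminate the leading term of the running remainder at each step):
  leading term 2·x^3: subtract (2·x^2)·g(x) = 2·x^3 + 6·x^2, leaving 2·x^2 + 9·x + 7
  leading term 2·x^2: subtract (2·x)·g(x) = 2·x^2 + 6·x, leaving 3·x + 7
  leading term 3·x: subtract (3)·g(x) = 3·x + 9, leaving -2
The remainder r(x) = -2 ≠ 0 (and deg r < deg g), so g ∤ f, i.e. f ∉ (g).

Final answer: NO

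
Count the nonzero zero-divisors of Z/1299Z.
In Z/1299Z each nonzero element is either a unit (gcd with 1299 is 1) or a zero-divisor (gcd > 1). The number of units is φ(1299): factorise 1299 = 3 · 433, so φ(1299) = (3 − 1) · (433 − 1) = 2 · 432 = 864. The nonzero elements number 1299 − 1 = 1298. Hence the nonzero zero-divisors number 1298 − 864 = 434.

Final answer: Z/1299Z has 434 nonzero zero-divisors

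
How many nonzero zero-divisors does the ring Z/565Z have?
In Z/565Z each nonzero element is either a unit (gcd with 565 is 1) or a zero-divisor (gcd > 1). The number of units is φ(565): factorise 565 = 5 · 113, so φ(565) = (5 − 1) · (113 − 1) = 4 · 112 = 448. The nonzero elements number 565 − 1 = 564. Hence the nonzero zero-divisors number 564 − 448 = 116.

Final answer: Z/565Z has 116 nonzero zero-divisors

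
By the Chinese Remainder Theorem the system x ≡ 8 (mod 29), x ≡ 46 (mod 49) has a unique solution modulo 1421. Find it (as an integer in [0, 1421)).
The moduli 29, 49 are pairwise coprime, so by the CRT there is a unique solution mod 29·49 = 1421.
Solve by successive substitution. Start with x ≡ 8 (mod 29).
  Combine with x ≡ 46 (mod 49): write x = 8 + 29·t and require 8 + 29·t ≡ 46 (mod 49), i.e. 29·t ≡ 46 − 8 ≡ 38 (mod 49). Since 29^(−1) ≡ 22 (mod 49), t ≡ 22·38 ≡ 3 (mod 49). So x ≡ 8 + 29·3 = 95 (mod 1421).
Unique solution in [0, 1421): x = 95.

Final answer: x ≡ 95 (mod 1421); the representative in [0, 1421) is 95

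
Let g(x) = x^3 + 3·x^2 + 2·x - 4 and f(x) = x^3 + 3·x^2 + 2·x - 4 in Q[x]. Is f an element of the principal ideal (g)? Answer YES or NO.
YES

In Q[x] the ideal (g) consists of all multiples of g, so f ∈ (g) iff g | f, i.e. iff the remainder of f on division by g is 0. Divide f by g (g is monic, so eliminate the leading term of the running remainder at each step):
  leading term x^3: subtract (1)·g(x) = x^3 + 3·x^2 + 2·x - 4, leaving 0
The remainder is 0, so f(x) = g(x) · h(x) with h(x) = 1. Hence g | f, i.e. f ∈ (g).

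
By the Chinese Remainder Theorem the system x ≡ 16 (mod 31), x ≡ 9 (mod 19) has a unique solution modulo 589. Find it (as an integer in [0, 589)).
The moduli 31, 19 are pairwise coprime, so by the CRT there is a unique solution mod 31·19 = 589.
Solve by successive substitution. Start with x ≡ 16 (mod 31).
  Combine with x ≡ 9 (mod 19): write x = 16 + 31·t and require 16 + 31·t ≡ 9 (mod 19), i.e. 31·t ≡ 9 − 16 ≡ 12 (mod 19). Since 31^(−1) ≡ 8 (mod 19) (31 ≡ 12 (mod 19)), t ≡ 8·12 ≡ 1 (mod 19). So x ≡ 16 + 31·1 = 47 (mod 589).
Unique solution in [0, 589): x = 47.

Final answer: x ≡ 47 (mod 589); the representative in [0, 589) is 47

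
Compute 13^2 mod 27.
Use repeated squaring. Binary(2) = 10. Walk through the bits of the exponent 2 left-to-right: at each bit after the leading one, square the running value, then multiply by 13 if the bit is 1 (always reducing mod 27):
  bit 1 = 1 (leading): start with 13.
  bit 2 = 0: square 13^2 = 169 ≡ 7 (mod 27).
Final value: 13^2 ≡ 7 (mod 27).

Final answer: 7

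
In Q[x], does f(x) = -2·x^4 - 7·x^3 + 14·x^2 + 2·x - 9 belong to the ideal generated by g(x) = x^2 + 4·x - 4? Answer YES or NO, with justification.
In Q[x] the ideal (g) consists of all multiples of g, so f ∈ (g) iff g | f, i.e. iff the remainder of f on division by g is 0. Divide f by g (g is monic, so eliminate the leading term of the running remainder at each step):
  leading term -2·x^4: subtract (-2·x^2)·g(x) = -2·x^4 - 8·x^3 + 8·x^2, leaving x^3 + 6·x^2 + 2·x - 9
  leading term x^3: subtract (x)·g(x) = x^3 + 4·x^2 - 4·x, leaving 2·x^2 + 6·x - 9
  leading term 2·x^2: subtract (2)·g(x) = 2·x^2 + 8·x - 8, leaving -2·x - 1
The remainder r(x) = -2·x - 1 ≠ 0 (and deg r < deg g), so g ∤ f, i.e. f ∉ (g).

Final answer: NO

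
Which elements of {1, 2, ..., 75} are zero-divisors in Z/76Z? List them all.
An element a ∈ Z/76Z (with a ≠ 0) is a zero-divisor iff gcd(a, 76) > 1 (because a is a unit precisely when gcd(a, n) = 1, and in Z/nZ every nonzero, non-unit element is a zero-divisor). Scan a = 1, ..., 75 and keep those with gcd(a, 76) > 1:
  gcd(2, 76) = 2, gcd(4, 76) = 4, gcd(6, 76) = 2, gcd(8, 76) = 4, gcd(10, 76) = 2, gcd(12, 76) = 4, gcd(14, 76) = 2, gcd(16, 76) = 4, gcd(18, 76) = 2, gcd(19, 76) = 19, gcd(20, 76) = 4, gcd(22, 76) = 2, gcd(24, 76) = 4, gcd(26, 76) = 2, gcd(28, 76) = 4, gcd(30, 76) = 2, gcd(32, 76) = 4, gcd(34, 76) = 2, gcd(36, 76) = 4, gcd(38, 76) = 38, gcd(40, 76) = 4, gcd(42, 76) = 2, gcd(44, 76) = 4, gcd(46, 76) = 2, gcd(48, 76) = 4, gcd(50, 76) = 2, gcd(52, 76) = 4, gcd(54, 76) = 2, gcd(56, 76) = 4, gcd(57, 76) = 19, gcd(58, 76) = 2, gcd(60, 76) = 4, gcd(62, 76) = 2, gcd(64, 76) = 4, gcd(66, 76) = 2, gcd(68, 76) = 4, gcd(70, 76) = 2, gcd(72, 76) = 4, gcd(74, 76) = 2.
All other a ∈ {1, ..., 75} have gcd(a, 76) = 1 and are units. So the nonzero zero-divisors are exactly the 39 values of a appearing in this scan.

Final answer: nonzero zero-divisors of Z/76Z = {2, 4, 6, 8, 10, 12, 14, 16, 18, 19, 20, 22, 24, 26, 28, 30, 32, 34, 36, 38, 40, 42, 44, 46, 48, 50, 52, 54, 56, 57, 58, 60, 62, 64, 66, 68, 70, 72, 74}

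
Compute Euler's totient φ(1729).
φ is multiplicative, with φ(p^e) = p^e − p^(e−1). Factorise 1729 = 7 · 13 · 19. Then
  φ(1729) = (7 − 1) · (13 − 1) · (19 − 1) = 6 · 12 · 18 = 1296.

Final answer: φ(1729) = 1296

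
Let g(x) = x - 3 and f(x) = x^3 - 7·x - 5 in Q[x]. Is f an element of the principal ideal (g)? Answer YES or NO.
In Q[x] the ideal (g) consists of all multiples of g, so f ∈ (g) iff g | f, i.e. iff the remainder of f on division by g is 0. Divide f by g (g is monic, so eliminate the leading term of the running remainder at each step):
  leading term x^3: subtract (x^2)·g(x) = x^3 - 3·x^2, leaving 3·x^2 - 7·x - 5
  leading term 3·x^2: subtract (3·x)·g(x) = 3·x^2 - 9·x, leaving 2·x - 5
  leading term 2·x: subtract (2)·g(x) = 2·x - 6, leaving 1
The remainder r(x) = 1 ≠ 0 (and deg r < deg g), so g ∤ f, i.e. f ∉ (g).

Final answer: NO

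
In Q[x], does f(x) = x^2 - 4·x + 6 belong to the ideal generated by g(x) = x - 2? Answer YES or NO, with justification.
In Q[x] the ideal (g) consists of all multiples of g, so f ∈ (g) iff g | f, i.e. iff the remainder of f on division by g is 0. Divide f by g (g is monic, so eliminate the leading term of the running remainder at each step):
  leading term x^2: subtract (x)·g(x) = x^2 - 2·x, leaving 6 - 2·x
  leading term -2·x: subtract (-2)·g(x) = 4 - 2·x, leaving 2
The remainder r(x) = 2 ≠ 0 (and deg r < deg g), so g ∤ f, i.e. f ∉ (g).

Final answer: NO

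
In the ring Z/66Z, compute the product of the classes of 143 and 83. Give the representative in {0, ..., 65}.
55

Reduce the factors first: 143 ≡ 11, 83 ≡ 17 (mod 66), so 143 · 83 ≡ 11 · 17 (mod 66). 11 · 17 = 187. Dividing by 66: 187 = 2·66 + 55. So (143 · 83) mod 66 = 55.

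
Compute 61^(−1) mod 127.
61^(−1) ≡ 25 (mod 127)

Apply the extended Euclidean algorithm to (127, 61), tracking rows (r, s, t) with s·127 + t·61 = r. Each division r_prev = q·r_cur + r_new produces the new row as (previous row) − q·(current row):
  row A: (127, 1, 0)   [1·127 + 0·61 = 127]
  row B: (61, 0, 1)   [0·127 + 1·61 = 61]
  127 = 2·61 + 5   → row C = row A − 2·row B = (5, 1, −2)   [check: 1·127 − 2·61 = 5]
  61 = 12·5 + 1   → row D = row B − 12·row C = (1, −12, 25)   [check: −12·127 + 25·61 = 1]
  5 = 5·1 + 0   → remainder 0, stop. gcd = 1 (last nonzero row D).
The gcd is 1, so 61 is invertible mod 127. The last nonzero row gives −12·127 + 25·61 = 1, so t = 25. So 61^(−1) ≡ 25 (mod 127). Verify: 61 · 25 = 1525 ≡ 1 (mod 127). ✓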